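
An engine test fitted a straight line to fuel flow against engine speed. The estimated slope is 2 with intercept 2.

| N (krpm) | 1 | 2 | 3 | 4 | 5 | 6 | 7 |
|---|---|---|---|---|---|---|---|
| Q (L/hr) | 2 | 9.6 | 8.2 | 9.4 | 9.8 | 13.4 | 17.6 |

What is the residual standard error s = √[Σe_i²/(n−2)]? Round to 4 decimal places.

N=1: Q̂ = 2 + 2·1 = 4; e = 2 − 4 = -2
N=2: Q̂ = 2 + 2·2 = 6; e = 9.6 − 6 = 3.6
N=3: Q̂ = 2 + 2·3 = 8; e = 8.2 − 8 = 0.2
N=4: Q̂ = 2 + 2·4 = 10; e = 9.4 − 10 = -0.6
N=5: Q̂ = 2 + 2·5 = 12; e = 9.8 − 12 = -2.2
N=6: Q̂ = 2 + 2·6 = 14; e = 13.4 − 14 = -0.6
N=7: Q̂ = 2 + 2·7 = 16; e = 17.6 − 16 = 1.6
SSE = 4 + 12.96 + 0.04 + 0.36 + 4.84 + 0.36 + 2.56 = 25.12
s = √(25.12/5) = √5.024 ≈ 2.2414

s = 2.2414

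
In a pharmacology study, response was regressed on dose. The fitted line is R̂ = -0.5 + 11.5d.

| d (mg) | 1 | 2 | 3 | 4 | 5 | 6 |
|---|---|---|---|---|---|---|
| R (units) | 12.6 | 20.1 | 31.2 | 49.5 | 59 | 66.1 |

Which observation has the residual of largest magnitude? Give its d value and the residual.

d=1: R̂ = -0.5 + 11.5·1 = 11; e = 12.6 − 11 = 1.6
d=2: R̂ = -0.5 + 11.5·2 = 22.5; e = 20.1 − 22.5 = -2.4
d=3: R̂ = -0.5 + 11.5·3 = 34; e = 31.2 − 34 = -2.8
d=4: R̂ = -0.5 + 11.5·4 = 45.5; e = 49.5 − 45.5 = 4
d=5: R̂ = -0.5 + 11.5·5 = 57; e = 59 − 57 = 2
d=6: R̂ = -0.5 + 11.5·6 = 68.5; e = 66.1 − 68.5 = -2.4
Largest |e| is 4 at d = 4, residual 4.

d = 4, e = 4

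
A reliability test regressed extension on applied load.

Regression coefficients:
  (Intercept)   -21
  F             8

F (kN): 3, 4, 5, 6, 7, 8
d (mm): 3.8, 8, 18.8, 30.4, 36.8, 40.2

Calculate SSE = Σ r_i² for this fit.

F=3: d̂ = -21 + 8·3 = 3; r = 3.8 − 3 = 0.8
F=4: d̂ = -21 + 8·4 = 11; r = 8 − 11 = -3
F=5: d̂ = -21 + 8·5 = 19; r = 18.8 − 19 = -0.2
F=6: d̂ = -21 + 8·6 = 27; r = 30.4 − 27 = 3.4
F=7: d̂ = -21 + 8·7 = 35; r = 36.8 − 35 = 1.8
F=8: d̂ = -21 + 8·8 = 43; r = 40.2 − 43 = -2.8
SSE = 0.64 + 9 + 0.04 + 11.56 + 3.24 + 7.84 = 32.32

SSE = 32.32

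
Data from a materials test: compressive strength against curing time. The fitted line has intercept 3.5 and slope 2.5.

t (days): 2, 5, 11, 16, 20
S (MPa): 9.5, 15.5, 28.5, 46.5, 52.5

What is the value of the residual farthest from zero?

t=2: ŷ = 3.5 + 2.5·2 = 8.5; e = 9.5 − 8.5 = 1
t=5: ŷ = 3.5 + 2.5·5 = 16; e = 15.5 − 16 = -0.5
t=11: ŷ = 3.5 + 2.5·11 = 31; e = 28.5 − 31 = -2.5
t=16: ŷ = 3.5 + 2.5·16 = 43.5; e = 46.5 − 43.5 = 3
t=20: ŷ = 3.5 + 2.5·20 = 53.5; e = 52.5 − 53.5 = -1
Largest |e| is 3 at t = 16, residual 3.

e = 3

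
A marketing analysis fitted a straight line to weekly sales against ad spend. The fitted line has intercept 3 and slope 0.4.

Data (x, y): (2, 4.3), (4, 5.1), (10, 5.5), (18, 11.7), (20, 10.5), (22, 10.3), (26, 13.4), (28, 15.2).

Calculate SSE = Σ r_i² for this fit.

SSE = 8.5

x=2: ŷ = 3 + 0.4·2 = 3.8; r = 4.3 − 3.8 = 0.5
x=4: ŷ = 3 + 0.4·4 = 4.6; r = 5.1 − 4.6 = 0.5
x=10: ŷ = 3 + 0.4·10 = 7; r = 5.5 − 7 = -1.5
x=18: ŷ = 3 + 0.4·18 = 10.2; r = 11.7 − 10.2 = 1.5
x=20: ŷ = 3 + 0.4·20 = 11; r = 10.5 − 11 = -0.5
x=22: ŷ = 3 + 0.4·22 = 11.8; r = 10.3 − 11.8 = -1.5
x=26: ŷ = 3 + 0.4·26 = 13.4; r = 13.4 − 13.4 = 0
x=28: ŷ = 3 + 0.4·28 = 14.2; r = 15.2 − 14.2 = 1
SSE = 0.25 + 0.25 + 2.25 + 2.25 + 0.25 + 2.25 + 0 + 1 = 8.5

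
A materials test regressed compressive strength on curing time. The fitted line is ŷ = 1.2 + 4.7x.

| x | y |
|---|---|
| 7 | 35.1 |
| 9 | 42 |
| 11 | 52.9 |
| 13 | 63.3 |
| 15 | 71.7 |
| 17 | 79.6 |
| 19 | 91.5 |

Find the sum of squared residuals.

SSE = 7.5

x=7: ŷ = 1.2 + 4.7·7 = 34.1; r = 35.1 − 34.1 = 1
x=9: ŷ = 1.2 + 4.7·9 = 43.5; r = 42 − 43.5 = -1.5
x=11: ŷ = 1.2 + 4.7·11 = 52.9; r = 52.9 − 52.9 = 0
x=13: ŷ = 1.2 + 4.7·13 = 62.3; r = 63.3 − 62.3 = 1
x=15: ŷ = 1.2 + 4.7·15 = 71.7; r = 71.7 − 71.7 = 0
x=17: ŷ = 1.2 + 4.7·17 = 81.1; r = 79.6 − 81.1 = -1.5
x=19: ŷ = 1.2 + 4.7·19 = 90.5; r = 91.5 − 90.5 = 1
SSE = 1 + 2.25 + 0 + 1 + 0 + 2.25 + 1 = 7.5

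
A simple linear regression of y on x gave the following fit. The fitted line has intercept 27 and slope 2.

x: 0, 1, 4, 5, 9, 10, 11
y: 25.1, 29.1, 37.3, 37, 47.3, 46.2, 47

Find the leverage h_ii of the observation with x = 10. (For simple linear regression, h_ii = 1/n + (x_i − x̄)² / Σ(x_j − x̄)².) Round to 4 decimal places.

x̄ = (0 + 1 + 4 + 5 + 9 + 10 + 11)/7 = 5.71429
Σ(x − x̄)² = 32.6531 + 22.2245 + 2.93878 + 0.510204 + 10.7959 + 18.3673 + 27.9388 = 115.429
h = 1/7 + (4.28571)²/115.429 = 0.142857 + 0.159123 = 0.3020

h = 0.3020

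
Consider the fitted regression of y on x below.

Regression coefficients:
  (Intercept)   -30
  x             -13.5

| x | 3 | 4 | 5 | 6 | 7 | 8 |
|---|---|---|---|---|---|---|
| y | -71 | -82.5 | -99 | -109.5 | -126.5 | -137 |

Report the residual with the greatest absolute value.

r = -2

x=3: ŷ = -30 − 13.5·3 = -70.5; r = -71 − (-70.5) = -0.5
x=4: ŷ = -30 − 13.5·4 = -84; r = -82.5 − (-84) = 1.5
x=5: ŷ = -30 − 13.5·5 = -97.5; r = -99 − (-97.5) = -1.5
x=6: ŷ = -30 − 13.5·6 = -111; r = -109.5 − (-111) = 1.5
x=7: ŷ = -30 − 13.5·7 = -124.5; r = -126.5 − (-124.5) = -2
x=8: ŷ = -30 − 13.5·8 = -138; r = -137 − (-138) = 1
Largest |r| is 2 at x = 7, residual -2.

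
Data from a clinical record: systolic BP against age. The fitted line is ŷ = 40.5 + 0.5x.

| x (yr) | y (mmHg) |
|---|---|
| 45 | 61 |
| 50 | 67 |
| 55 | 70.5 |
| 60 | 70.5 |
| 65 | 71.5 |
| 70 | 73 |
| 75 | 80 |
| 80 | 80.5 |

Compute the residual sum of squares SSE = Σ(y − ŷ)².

x=45: ŷ = 40.5 + 0.5·45 = 63; e = 61 − 63 = -2
x=50: ŷ = 40.5 + 0.5·50 = 65.5; e = 67 − 65.5 = 1.5
x=55: ŷ = 40.5 + 0.5·55 = 68; e = 70.5 − 68 = 2.5
x=60: ŷ = 40.5 + 0.5·60 = 70.5; e = 70.5 − 70.5 = 0
x=65: ŷ = 40.5 + 0.5·65 = 73; e = 71.5 − 73 = -1.5
x=70: ŷ = 40.5 + 0.5·70 = 75.5; e = 73 − 75.5 = -2.5
x=75: ŷ = 40.5 + 0.5·75 = 78; e = 80 − 78 = 2
x=80: ŷ = 40.5 + 0.5·80 = 80.5; e = 80.5 − 80.5 = 0
SSE = 4 + 2.25 + 6.25 + 0 + 2.25 + 6.25 + 4 + 0 = 25

SSE = 25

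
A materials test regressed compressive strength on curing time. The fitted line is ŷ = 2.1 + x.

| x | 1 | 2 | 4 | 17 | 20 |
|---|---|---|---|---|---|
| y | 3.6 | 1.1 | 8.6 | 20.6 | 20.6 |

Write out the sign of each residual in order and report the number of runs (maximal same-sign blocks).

x=1: ŷ = 2.1 + 1 = 3.1; r = 3.6 − 3.1 = 0.5
x=2: ŷ = 2.1 + 2 = 4.1; r = 1.1 − 4.1 = -3
x=4: ŷ = 2.1 + 4 = 6.1; r = 8.6 − 6.1 = 2.5
x=17: ŷ = 2.1 + 17 = 19.1; r = 20.6 − 19.1 = 1.5
x=20: ŷ = 2.1 + 20 = 22.1; r = 20.6 − 22.1 = -1.5
Signs: + − + + −
Runs: +×1, −×1, +×2, −×1 → 4

4 runs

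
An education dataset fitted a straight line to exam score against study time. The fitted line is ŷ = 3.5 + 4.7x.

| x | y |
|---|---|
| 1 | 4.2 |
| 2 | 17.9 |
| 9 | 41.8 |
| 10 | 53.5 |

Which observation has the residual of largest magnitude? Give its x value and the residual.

x=1: ŷ = 3.5 + 4.7·1 = 8.2; e = 4.2 − 8.2 = -4
x=2: ŷ = 3.5 + 4.7·2 = 12.9; e = 17.9 − 12.9 = 5
x=9: ŷ = 3.5 + 4.7·9 = 45.8; e = 41.8 − 45.8 = -4
x=10: ŷ = 3.5 + 4.7·10 = 50.5; e = 53.5 − 50.5 = 3
Largest |e| is 5 at x = 2, residual 5.

x = 2, e = 5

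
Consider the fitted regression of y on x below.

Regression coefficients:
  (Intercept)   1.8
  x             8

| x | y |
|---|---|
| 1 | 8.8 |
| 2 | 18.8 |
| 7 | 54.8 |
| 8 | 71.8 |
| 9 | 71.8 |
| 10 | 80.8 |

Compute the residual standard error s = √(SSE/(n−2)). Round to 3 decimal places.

x=1: ŷ = 1.8 + 8·1 = 9.8; r = 8.8 − 9.8 = -1
x=2: ŷ = 1.8 + 8·2 = 17.8; r = 18.8 − 17.8 = 1
x=7: ŷ = 1.8 + 8·7 = 57.8; r = 54.8 − 57.8 = -3
x=8: ŷ = 1.8 + 8·8 = 65.8; r = 71.8 − 65.8 = 6
x=9: ŷ = 1.8 + 8·9 = 73.8; r = 71.8 − 73.8 = -2
x=10: ŷ = 1.8 + 8·10 = 81.8; r = 80.8 − 81.8 = -1
SSE = 1 + 1 + 9 + 36 + 4 + 1 = 52
s = √(52/4) = √13 ≈ 3.606

s = 3.606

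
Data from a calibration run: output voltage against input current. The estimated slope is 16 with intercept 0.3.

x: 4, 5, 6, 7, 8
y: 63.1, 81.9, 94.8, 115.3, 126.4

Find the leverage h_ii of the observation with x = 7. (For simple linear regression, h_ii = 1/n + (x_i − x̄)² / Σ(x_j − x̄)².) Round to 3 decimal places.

x̄ = (4 + 5 + 6 + 7 + 8)/5 = 6
Σ(x − x̄)² = 4 + 1 + 0 + 1 + 4 = 10
h = 1/5 + (1)²/10 = 0.2 + 0.1 = 0.300

h = 0.300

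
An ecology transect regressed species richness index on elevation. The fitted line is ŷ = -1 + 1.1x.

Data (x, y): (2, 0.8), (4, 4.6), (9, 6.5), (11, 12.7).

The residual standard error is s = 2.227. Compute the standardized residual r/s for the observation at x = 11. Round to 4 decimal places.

0.7185

ŷ = -1 + 1.1·11 = 11.1
r = 12.7 − 11.1 = 1.6
r/s = 1.6 / 2.227 = 0.7185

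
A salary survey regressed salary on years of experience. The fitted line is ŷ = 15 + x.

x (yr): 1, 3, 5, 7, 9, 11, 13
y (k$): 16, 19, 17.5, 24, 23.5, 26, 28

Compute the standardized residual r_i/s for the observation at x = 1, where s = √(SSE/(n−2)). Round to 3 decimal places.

x=1: ŷ = 15 + 1 = 16; r = 16 − 16 = 0
x=3: ŷ = 15 + 3 = 18; r = 19 − 18 = 1
x=5: ŷ = 15 + 5 = 20; r = 17.5 − 20 = -2.5
x=7: ŷ = 15 + 7 = 22; r = 24 − 22 = 2
x=9: ŷ = 15 + 9 = 24; r = 23.5 − 24 = -0.5
x=11: ŷ = 15 + 11 = 26; r = 26 − 26 = 0
x=13: ŷ = 15 + 13 = 28; r = 28 − 28 = 0
SSE = 0 + 1 + 6.25 + 4 + 0.25 + 0 + 0 = 11.5
s = √(11.5/5) = 1.51658
r/s = 0 / 1.51658 = 0.000

0.000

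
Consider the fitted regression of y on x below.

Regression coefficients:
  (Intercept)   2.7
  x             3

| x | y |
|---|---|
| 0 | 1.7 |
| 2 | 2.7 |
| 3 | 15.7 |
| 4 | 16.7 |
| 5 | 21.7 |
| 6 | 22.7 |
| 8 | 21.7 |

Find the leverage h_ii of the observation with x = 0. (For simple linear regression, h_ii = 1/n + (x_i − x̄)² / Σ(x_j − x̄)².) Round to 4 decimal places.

x̄ = (0 + 2 + 3 + 4 + 5 + 6 + 8)/7 = 4
Σ(x − x̄)² = 16 + 4 + 1 + 0 + 1 + 4 + 16 = 42
h = 1/7 + (-4)²/42 = 0.142857 + 0.380952 = 0.5238

h = 0.5238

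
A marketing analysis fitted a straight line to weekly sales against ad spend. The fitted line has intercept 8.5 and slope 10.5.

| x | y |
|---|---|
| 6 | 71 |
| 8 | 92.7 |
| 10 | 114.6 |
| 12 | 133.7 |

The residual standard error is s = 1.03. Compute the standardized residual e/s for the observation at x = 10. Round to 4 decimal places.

1.0680

ŷ = 8.5 + 10.5·10 = 113.5
e = 114.6 − 113.5 = 1.1
e/s = 1.1 / 1.03 = 1.0680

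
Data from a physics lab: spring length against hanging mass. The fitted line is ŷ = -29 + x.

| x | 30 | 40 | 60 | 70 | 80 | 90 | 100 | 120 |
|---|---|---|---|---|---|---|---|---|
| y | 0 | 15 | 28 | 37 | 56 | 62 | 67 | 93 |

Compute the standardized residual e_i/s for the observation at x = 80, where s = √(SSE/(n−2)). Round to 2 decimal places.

x=30: ŷ = -29 + 30 = 1; e = 0 − 1 = -1
x=40: ŷ = -29 + 40 = 11; e = 15 − 11 = 4
x=60: ŷ = -29 + 60 = 31; e = 28 − 31 = -3
x=70: ŷ = -29 + 70 = 41; e = 37 − 41 = -4
x=80: ŷ = -29 + 80 = 51; e = 56 − 51 = 5
x=90: ŷ = -29 + 90 = 61; e = 62 − 61 = 1
x=100: ŷ = -29 + 100 = 71; e = 67 − 71 = -4
x=120: ŷ = -29 + 120 = 91; e = 93 − 91 = 2
SSE = 1 + 16 + 9 + 16 + 25 + 1 + 16 + 4 = 88
s = √(88/6) = 3.82971
e/s = 5 / 3.82971 = 1.31

1.31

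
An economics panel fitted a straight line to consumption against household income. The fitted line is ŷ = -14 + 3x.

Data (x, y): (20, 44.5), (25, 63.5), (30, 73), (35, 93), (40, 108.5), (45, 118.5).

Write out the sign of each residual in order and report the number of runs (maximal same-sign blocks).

x=20: ŷ = -14 + 3·20 = 46; r = 44.5 − 46 = -1.5
x=25: ŷ = -14 + 3·25 = 61; r = 63.5 − 61 = 2.5
x=30: ŷ = -14 + 3·30 = 76; r = 73 − 76 = -3
x=35: ŷ = -14 + 3·35 = 91; r = 93 − 91 = 2
x=40: ŷ = -14 + 3·40 = 106; r = 108.5 − 106 = 2.5
x=45: ŷ = -14 + 3·45 = 121; r = 118.5 − 121 = -2.5
Signs: − + − + + −
Runs: −×1, +×1, −×1, +×2, −×1 → 5

5 runs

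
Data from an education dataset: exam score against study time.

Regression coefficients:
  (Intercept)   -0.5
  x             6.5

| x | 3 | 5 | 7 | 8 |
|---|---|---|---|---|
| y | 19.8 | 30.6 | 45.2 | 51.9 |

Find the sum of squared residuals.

SSE = 2.8

x=3: ŷ = -0.5 + 6.5·3 = 19; r = 19.8 − 19 = 0.8
x=5: ŷ = -0.5 + 6.5·5 = 32; r = 30.6 − 32 = -1.4
x=7: ŷ = -0.5 + 6.5·7 = 45; r = 45.2 − 45 = 0.2
x=8: ŷ = -0.5 + 6.5·8 = 51.5; r = 51.9 − 51.5 = 0.4
SSE = 0.64 + 1.96 + 0.04 + 0.16 = 2.8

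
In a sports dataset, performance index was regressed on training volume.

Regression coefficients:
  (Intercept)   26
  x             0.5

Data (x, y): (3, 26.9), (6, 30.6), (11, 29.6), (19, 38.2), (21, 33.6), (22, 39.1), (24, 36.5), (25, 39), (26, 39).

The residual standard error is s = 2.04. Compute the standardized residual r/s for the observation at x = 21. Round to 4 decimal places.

ŷ = 26 + 0.5·21 = 36.5
r = 33.6 − 36.5 = -2.9
r/s = -2.9 / 2.04 = -1.4216

-1.4216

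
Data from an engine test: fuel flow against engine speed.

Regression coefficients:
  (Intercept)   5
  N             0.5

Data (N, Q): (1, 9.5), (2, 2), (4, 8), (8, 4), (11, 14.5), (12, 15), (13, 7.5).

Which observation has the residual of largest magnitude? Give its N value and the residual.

N=1: Q̂ = 5 + 0.5·1 = 5.5; e = 9.5 − 5.5 = 4
N=2: Q̂ = 5 + 0.5·2 = 6; e = 2 − 6 = -4
N=4: Q̂ = 5 + 0.5·4 = 7; e = 8 − 7 = 1
N=8: Q̂ = 5 + 0.5·8 = 9; e = 4 − 9 = -5
N=11: Q̂ = 5 + 0.5·11 = 10.5; e = 14.5 − 10.5 = 4
N=12: Q̂ = 5 + 0.5·12 = 11; e = 15 − 11 = 4
N=13: Q̂ = 5 + 0.5·13 = 11.5; e = 7.5 − 11.5 = -4
Largest |e| is 5 at N = 8, residual -5.

N = 8, e = -5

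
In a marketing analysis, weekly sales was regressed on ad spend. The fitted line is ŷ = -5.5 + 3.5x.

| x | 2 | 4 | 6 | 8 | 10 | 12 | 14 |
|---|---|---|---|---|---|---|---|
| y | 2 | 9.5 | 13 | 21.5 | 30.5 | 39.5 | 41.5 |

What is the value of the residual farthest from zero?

x=2: ŷ = -5.5 + 3.5·2 = 1.5; e = 2 − 1.5 = 0.5
x=4: ŷ = -5.5 + 3.5·4 = 8.5; e = 9.5 − 8.5 = 1
x=6: ŷ = -5.5 + 3.5·6 = 15.5; e = 13 − 15.5 = -2.5
x=8: ŷ = -5.5 + 3.5·8 = 22.5; e = 21.5 − 22.5 = -1
x=10: ŷ = -5.5 + 3.5·10 = 29.5; e = 30.5 − 29.5 = 1
x=12: ŷ = -5.5 + 3.5·12 = 36.5; e = 39.5 − 36.5 = 3
x=14: ŷ = -5.5 + 3.5·14 = 43.5; e = 41.5 − 43.5 = -2
Largest |e| is 3 at x = 12, residual 3.

e = 3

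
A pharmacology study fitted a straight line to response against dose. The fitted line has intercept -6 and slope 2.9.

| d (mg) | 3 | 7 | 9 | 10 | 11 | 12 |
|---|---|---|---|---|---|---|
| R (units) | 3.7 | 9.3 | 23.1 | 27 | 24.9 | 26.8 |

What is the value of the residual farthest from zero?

e = -5

d=3: ŷ = -6 + 2.9·3 = 2.7; e = 3.7 − 2.7 = 1
d=7: ŷ = -6 + 2.9·7 = 14.3; e = 9.3 − 14.3 = -5
d=9: ŷ = -6 + 2.9·9 = 20.1; e = 23.1 − 20.1 = 3
d=10: ŷ = -6 + 2.9·10 = 23; e = 27 − 23 = 4
d=11: ŷ = -6 + 2.9·11 = 25.9; e = 24.9 − 25.9 = -1
d=12: ŷ = -6 + 2.9·12 = 28.8; e = 26.8 − 28.8 = -2
Largest |e| is 5 at d = 7, residual -5.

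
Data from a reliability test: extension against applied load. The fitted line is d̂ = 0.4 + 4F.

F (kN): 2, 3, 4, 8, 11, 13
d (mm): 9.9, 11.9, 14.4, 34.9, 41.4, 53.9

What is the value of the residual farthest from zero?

r = -3

F=2: d̂ = 0.4 + 4·2 = 8.4; r = 9.9 − 8.4 = 1.5
F=3: d̂ = 0.4 + 4·3 = 12.4; r = 11.9 − 12.4 = -0.5
F=4: d̂ = 0.4 + 4·4 = 16.4; r = 14.4 − 16.4 = -2
F=8: d̂ = 0.4 + 4·8 = 32.4; r = 34.9 − 32.4 = 2.5
F=11: d̂ = 0.4 + 4·11 = 44.4; r = 41.4 − 44.4 = -3
F=13: d̂ = 0.4 + 4·13 = 52.4; r = 53.9 − 52.4 = 1.5
Largest |r| is 3 at F = 11, residual -3.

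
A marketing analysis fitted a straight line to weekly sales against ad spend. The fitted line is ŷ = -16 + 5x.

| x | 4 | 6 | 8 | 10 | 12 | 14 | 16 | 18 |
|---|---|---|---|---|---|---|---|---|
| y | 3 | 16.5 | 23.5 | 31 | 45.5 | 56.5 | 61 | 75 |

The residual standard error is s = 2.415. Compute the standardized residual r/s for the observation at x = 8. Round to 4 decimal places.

ŷ = -16 + 5·8 = 24
r = 23.5 − 24 = -0.5
r/s = -0.5 / 2.415 = -0.2070

-0.2070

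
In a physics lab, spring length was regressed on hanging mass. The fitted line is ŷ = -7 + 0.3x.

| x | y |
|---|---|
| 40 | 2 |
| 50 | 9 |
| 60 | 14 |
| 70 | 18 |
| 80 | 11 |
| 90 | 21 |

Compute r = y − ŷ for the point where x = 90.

ŷ = -7 + 0.3·90 = 20
r = 21 − 20 = 1

r = 1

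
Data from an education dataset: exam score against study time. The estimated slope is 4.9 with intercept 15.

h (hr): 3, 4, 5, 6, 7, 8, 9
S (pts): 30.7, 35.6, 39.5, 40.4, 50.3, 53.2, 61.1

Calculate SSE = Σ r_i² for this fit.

h=3: Ŝ = 15 + 4.9·3 = 29.7; r = 30.7 − 29.7 = 1
h=4: Ŝ = 15 + 4.9·4 = 34.6; r = 35.6 − 34.6 = 1
h=5: Ŝ = 15 + 4.9·5 = 39.5; r = 39.5 − 39.5 = 0
h=6: Ŝ = 15 + 4.9·6 = 44.4; r = 40.4 − 44.4 = -4
h=7: Ŝ = 15 + 4.9·7 = 49.3; r = 50.3 − 49.3 = 1
h=8: Ŝ = 15 + 4.9·8 = 54.2; r = 53.2 − 54.2 = -1
h=9: Ŝ = 15 + 4.9·9 = 59.1; r = 61.1 − 59.1 = 2
SSE = 1 + 1 + 0 + 16 + 1 + 1 + 4 = 24

SSE = 24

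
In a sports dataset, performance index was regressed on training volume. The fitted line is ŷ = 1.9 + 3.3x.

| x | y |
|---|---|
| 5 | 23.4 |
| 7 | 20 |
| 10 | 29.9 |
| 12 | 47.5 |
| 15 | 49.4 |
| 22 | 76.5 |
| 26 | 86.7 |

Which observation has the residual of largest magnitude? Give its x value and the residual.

x=5: ŷ = 1.9 + 3.3·5 = 18.4; r = 23.4 − 18.4 = 5
x=7: ŷ = 1.9 + 3.3·7 = 25; r = 20 − 25 = -5
x=10: ŷ = 1.9 + 3.3·10 = 34.9; r = 29.9 − 34.9 = -5
x=12: ŷ = 1.9 + 3.3·12 = 41.5; r = 47.5 − 41.5 = 6
x=15: ŷ = 1.9 + 3.3·15 = 51.4; r = 49.4 − 51.4 = -2
x=22: ŷ = 1.9 + 3.3·22 = 74.5; r = 76.5 − 74.5 = 2
x=26: ŷ = 1.9 + 3.3·26 = 87.7; r = 86.7 − 87.7 = -1
Largest |r| is 6 at x = 12, residual 6.

x = 12, r = 6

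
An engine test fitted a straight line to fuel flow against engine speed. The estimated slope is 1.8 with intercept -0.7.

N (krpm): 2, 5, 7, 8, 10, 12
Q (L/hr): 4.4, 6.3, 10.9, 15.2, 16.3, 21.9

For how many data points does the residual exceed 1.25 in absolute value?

3

N=2: ŷ = -0.7 + 1.8·2 = 2.9; e = 4.4 − 2.9 = 1.5
N=5: ŷ = -0.7 + 1.8·5 = 8.3; e = 6.3 − 8.3 = -2
N=7: ŷ = -0.7 + 1.8·7 = 11.9; e = 10.9 − 11.9 = -1
N=8: ŷ = -0.7 + 1.8·8 = 13.7; e = 15.2 − 13.7 = 1.5
N=10: ŷ = -0.7 + 1.8·10 = 17.3; e = 16.3 − 17.3 = -1
N=12: ŷ = -0.7 + 1.8·12 = 20.9; e = 21.9 − 20.9 = 1
|e| > 1.25: N=2 (|e|=1.5), N=5 (|e|=2), N=8 (|e|=1.5) → 3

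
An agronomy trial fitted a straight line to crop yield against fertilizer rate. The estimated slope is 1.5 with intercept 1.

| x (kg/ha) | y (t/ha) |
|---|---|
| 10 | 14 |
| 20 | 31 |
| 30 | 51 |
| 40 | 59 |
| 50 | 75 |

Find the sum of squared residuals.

SSE = 34

x=10: ŷ = 1 + 1.5·10 = 16; r = 14 − 16 = -2
x=20: ŷ = 1 + 1.5·20 = 31; r = 31 − 31 = 0
x=30: ŷ = 1 + 1.5·30 = 46; r = 51 − 46 = 5
x=40: ŷ = 1 + 1.5·40 = 61; r = 59 − 61 = -2
x=50: ŷ = 1 + 1.5·50 = 76; r = 75 − 76 = -1
SSE = 4 + 0 + 25 + 4 + 1 = 34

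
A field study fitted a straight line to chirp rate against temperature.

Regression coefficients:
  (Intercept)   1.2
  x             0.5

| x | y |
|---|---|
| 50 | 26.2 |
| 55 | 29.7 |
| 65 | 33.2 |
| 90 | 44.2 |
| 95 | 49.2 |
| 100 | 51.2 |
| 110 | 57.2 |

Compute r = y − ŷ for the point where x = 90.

r = -2

ŷ = 1.2 + 0.5·90 = 46.2
r = 44.2 − 46.2 = -2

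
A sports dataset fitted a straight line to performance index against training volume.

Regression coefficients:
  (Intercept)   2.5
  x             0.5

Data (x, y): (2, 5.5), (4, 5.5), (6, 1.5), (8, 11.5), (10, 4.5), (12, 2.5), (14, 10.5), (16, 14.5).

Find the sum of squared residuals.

x=2: ŷ = 2.5 + 0.5·2 = 3.5; e = 5.5 − 3.5 = 2
x=4: ŷ = 2.5 + 0.5·4 = 4.5; e = 5.5 − 4.5 = 1
x=6: ŷ = 2.5 + 0.5·6 = 5.5; e = 1.5 − 5.5 = -4
x=8: ŷ = 2.5 + 0.5·8 = 6.5; e = 11.5 − 6.5 = 5
x=10: ŷ = 2.5 + 0.5·10 = 7.5; e = 4.5 − 7.5 = -3
x=12: ŷ = 2.5 + 0.5·12 = 8.5; e = 2.5 − 8.5 = -6
x=14: ŷ = 2.5 + 0.5·14 = 9.5; e = 10.5 − 9.5 = 1
x=16: ŷ = 2.5 + 0.5·16 = 10.5; e = 14.5 − 10.5 = 4
SSE = 4 + 1 + 16 + 25 + 9 + 36 + 1 + 16 = 108

SSE = 108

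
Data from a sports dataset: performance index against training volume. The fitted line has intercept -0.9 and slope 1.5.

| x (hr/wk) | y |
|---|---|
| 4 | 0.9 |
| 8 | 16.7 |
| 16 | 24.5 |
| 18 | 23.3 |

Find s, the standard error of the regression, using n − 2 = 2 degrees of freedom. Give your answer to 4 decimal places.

x=4: ŷ = -0.9 + 1.5·4 = 5.1; e = 0.9 − 5.1 = -4.2
x=8: ŷ = -0.9 + 1.5·8 = 11.1; e = 16.7 − 11.1 = 5.6
x=16: ŷ = -0.9 + 1.5·16 = 23.1; e = 24.5 − 23.1 = 1.4
x=18: ŷ = -0.9 + 1.5·18 = 26.1; e = 23.3 − 26.1 = -2.8
SSE = 17.64 + 31.36 + 1.96 + 7.84 = 58.8
s = √(58.8/2) = √29.4 ≈ 5.4222

s = 5.4222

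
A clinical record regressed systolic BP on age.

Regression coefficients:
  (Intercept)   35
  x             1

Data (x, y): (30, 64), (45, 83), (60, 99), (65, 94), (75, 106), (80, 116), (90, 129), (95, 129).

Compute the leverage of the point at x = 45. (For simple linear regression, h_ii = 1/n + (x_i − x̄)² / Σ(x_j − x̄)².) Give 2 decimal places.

x̄ = (30 + 45 + 60 + 65 + 75 + 80 + 90 + 95)/8 = 67.5
Σ(x − x̄)² = 1406.25 + 506.25 + 56.25 + 6.25 + 56.25 + 156.25 + 506.25 + 756.25 = 3450
h = 1/8 + (-22.5)²/3450 = 0.125 + 0.146739 = 0.27

h = 0.27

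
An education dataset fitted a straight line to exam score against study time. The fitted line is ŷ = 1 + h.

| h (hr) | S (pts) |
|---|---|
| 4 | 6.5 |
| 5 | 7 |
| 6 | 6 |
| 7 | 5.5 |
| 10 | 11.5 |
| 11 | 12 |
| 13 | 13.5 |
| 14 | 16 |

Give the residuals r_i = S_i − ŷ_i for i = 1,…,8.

1.5, 1, -1, -2.5, 0.5, 0, -0.5, 1

h=4: ŷ = 1 + 4 = 5; r = 6.5 − 5 = 1.5
h=5: ŷ = 1 + 5 = 6; r = 7 − 6 = 1
h=6: ŷ = 1 + 6 = 7; r = 6 − 7 = -1
h=7: ŷ = 1 + 7 = 8; r = 5.5 − 8 = -2.5
h=10: ŷ = 1 + 10 = 11; r = 11.5 − 11 = 0.5
h=11: ŷ = 1 + 11 = 12; r = 12 − 12 = 0
h=13: ŷ = 1 + 13 = 14; r = 13.5 − 14 = -0.5
h=14: ŷ = 1 + 14 = 15; r = 16 − 15 = 1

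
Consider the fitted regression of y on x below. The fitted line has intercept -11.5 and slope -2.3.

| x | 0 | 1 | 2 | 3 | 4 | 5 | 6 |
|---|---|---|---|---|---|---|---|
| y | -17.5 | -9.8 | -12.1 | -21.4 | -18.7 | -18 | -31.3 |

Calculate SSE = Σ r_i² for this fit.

SSE = 142

x=0: ŷ = -11.5 − 2.3·0 = -11.5; r = -17.5 − (-11.5) = -6
x=1: ŷ = -11.5 − 2.3·1 = -13.8; r = -9.8 − (-13.8) = 4
x=2: ŷ = -11.5 − 2.3·2 = -16.1; r = -12.1 − (-16.1) = 4
x=3: ŷ = -11.5 − 2.3·3 = -18.4; r = -21.4 − (-18.4) = -3
x=4: ŷ = -11.5 − 2.3·4 = -20.7; r = -18.7 − (-20.7) = 2
x=5: ŷ = -11.5 − 2.3·5 = -23; r = -18 − (-23) = 5
x=6: ŷ = -11.5 − 2.3·6 = -25.3; r = -31.3 − (-25.3) = -6
SSE = 36 + 16 + 16 + 9 + 4 + 25 + 36 = 142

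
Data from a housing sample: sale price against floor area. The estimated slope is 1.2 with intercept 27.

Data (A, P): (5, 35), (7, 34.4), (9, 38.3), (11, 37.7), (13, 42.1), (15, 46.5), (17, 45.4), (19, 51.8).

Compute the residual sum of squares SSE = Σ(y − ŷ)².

A=5: P̂ = 27 + 1.2·5 = 33; r = 35 − 33 = 2
A=7: P̂ = 27 + 1.2·7 = 35.4; r = 34.4 − 35.4 = -1
A=9: P̂ = 27 + 1.2·9 = 37.8; r = 38.3 − 37.8 = 0.5
A=11: P̂ = 27 + 1.2·11 = 40.2; r = 37.7 − 40.2 = -2.5
A=13: P̂ = 27 + 1.2·13 = 42.6; r = 42.1 − 42.6 = -0.5
A=15: P̂ = 27 + 1.2·15 = 45; r = 46.5 − 45 = 1.5
A=17: P̂ = 27 + 1.2·17 = 47.4; r = 45.4 − 47.4 = -2
A=19: P̂ = 27 + 1.2·19 = 49.8; r = 51.8 − 49.8 = 2
SSE = 4 + 1 + 0.25 + 6.25 + 0.25 + 2.25 + 4 + 4 = 22

SSE = 22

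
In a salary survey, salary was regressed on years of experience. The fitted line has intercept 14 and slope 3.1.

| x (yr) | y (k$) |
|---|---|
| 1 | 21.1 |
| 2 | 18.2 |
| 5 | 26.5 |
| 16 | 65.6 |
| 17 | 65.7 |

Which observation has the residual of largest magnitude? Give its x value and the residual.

x = 1, r = 4

x=1: ŷ = 14 + 3.1·1 = 17.1; r = 21.1 − 17.1 = 4
x=2: ŷ = 14 + 3.1·2 = 20.2; r = 18.2 − 20.2 = -2
x=5: ŷ = 14 + 3.1·5 = 29.5; r = 26.5 − 29.5 = -3
x=16: ŷ = 14 + 3.1·16 = 63.6; r = 65.6 − 63.6 = 2
x=17: ŷ = 14 + 3.1·17 = 66.7; r = 65.7 − 66.7 = -1
Largest |r| is 4 at x = 1, residual 4.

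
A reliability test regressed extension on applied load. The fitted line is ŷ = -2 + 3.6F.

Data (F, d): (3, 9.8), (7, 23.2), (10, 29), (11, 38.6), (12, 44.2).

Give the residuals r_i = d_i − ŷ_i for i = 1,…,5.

1, 0, -5, 1, 3

F=3: ŷ = -2 + 3.6·3 = 8.8; r = 9.8 − 8.8 = 1
F=7: ŷ = -2 + 3.6·7 = 23.2; r = 23.2 − 23.2 = 0
F=10: ŷ = -2 + 3.6·10 = 34; r = 29 − 34 = -5
F=11: ŷ = -2 + 3.6·11 = 37.6; r = 38.6 − 37.6 = 1
F=12: ŷ = -2 + 3.6·12 = 41.2; r = 44.2 − 41.2 = 3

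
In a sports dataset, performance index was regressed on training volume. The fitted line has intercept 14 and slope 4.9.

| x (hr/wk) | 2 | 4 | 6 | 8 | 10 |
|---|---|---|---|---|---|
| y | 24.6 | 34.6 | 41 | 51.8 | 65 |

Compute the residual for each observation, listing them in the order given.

x=2: ŷ = 14 + 4.9·2 = 23.8; r = 24.6 − 23.8 = 0.8
x=4: ŷ = 14 + 4.9·4 = 33.6; r = 34.6 − 33.6 = 1
x=6: ŷ = 14 + 4.9·6 = 43.4; r = 41 − 43.4 = -2.4
x=8: ŷ = 14 + 4.9·8 = 53.2; r = 51.8 − 53.2 = -1.4
x=10: ŷ = 14 + 4.9·10 = 63; r = 65 − 63 = 2

0.8, 1, -2.4, -1.4, 2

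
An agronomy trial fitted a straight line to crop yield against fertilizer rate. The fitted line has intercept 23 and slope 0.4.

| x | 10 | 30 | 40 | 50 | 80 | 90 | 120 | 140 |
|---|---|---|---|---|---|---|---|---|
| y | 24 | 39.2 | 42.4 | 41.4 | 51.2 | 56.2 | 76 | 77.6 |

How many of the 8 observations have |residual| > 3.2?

x=10: ŷ = 23 + 0.4·10 = 27; e = 24 − 27 = -3
x=30: ŷ = 23 + 0.4·30 = 35; e = 39.2 − 35 = 4.2
x=40: ŷ = 23 + 0.4·40 = 39; e = 42.4 − 39 = 3.4
x=50: ŷ = 23 + 0.4·50 = 43; e = 41.4 − 43 = -1.6
x=80: ŷ = 23 + 0.4·80 = 55; e = 51.2 − 55 = -3.8
x=90: ŷ = 23 + 0.4·90 = 59; e = 56.2 − 59 = -2.8
x=120: ŷ = 23 + 0.4·120 = 71; e = 76 − 71 = 5
x=140: ŷ = 23 + 0.4·140 = 79; e = 77.6 − 79 = -1.4
|e| > 3.2: x=30 (|e|=4.2), x=40 (|e|=3.4), x=80 (|e|=3.8), x=120 (|e|=5) → 4

4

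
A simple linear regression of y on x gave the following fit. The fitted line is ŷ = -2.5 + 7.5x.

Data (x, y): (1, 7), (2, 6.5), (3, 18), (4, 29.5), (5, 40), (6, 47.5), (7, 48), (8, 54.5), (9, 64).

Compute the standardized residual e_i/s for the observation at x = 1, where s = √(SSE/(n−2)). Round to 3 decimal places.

0.500

x=1: ŷ = -2.5 + 7.5·1 = 5; e = 7 − 5 = 2
x=2: ŷ = -2.5 + 7.5·2 = 12.5; e = 6.5 − 12.5 = -6
x=3: ŷ = -2.5 + 7.5·3 = 20; e = 18 − 20 = -2
x=4: ŷ = -2.5 + 7.5·4 = 27.5; e = 29.5 − 27.5 = 2
x=5: ŷ = -2.5 + 7.5·5 = 35; e = 40 − 35 = 5
x=6: ŷ = -2.5 + 7.5·6 = 42.5; e = 47.5 − 42.5 = 5
x=7: ŷ = -2.5 + 7.5·7 = 50; e = 48 − 50 = -2
x=8: ŷ = -2.5 + 7.5·8 = 57.5; e = 54.5 − 57.5 = -3
x=9: ŷ = -2.5 + 7.5·9 = 65; e = 64 − 65 = -1
SSE = 4 + 36 + 4 + 4 + 25 + 25 + 4 + 9 + 1 = 112
s = √(112/7) = 4
e/s = 2 / 4 = 0.500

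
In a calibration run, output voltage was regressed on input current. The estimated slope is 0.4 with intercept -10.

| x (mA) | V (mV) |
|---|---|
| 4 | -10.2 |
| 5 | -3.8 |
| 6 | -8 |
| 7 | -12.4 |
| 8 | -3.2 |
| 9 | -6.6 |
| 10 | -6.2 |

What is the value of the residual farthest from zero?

x=4: ŷ = -10 + 0.4·4 = -8.4; r = -10.2 − (-8.4) = -1.8
x=5: ŷ = -10 + 0.4·5 = -8; r = -3.8 − (-8) = 4.2
x=6: ŷ = -10 + 0.4·6 = -7.6; r = -8 − (-7.6) = -0.4
x=7: ŷ = -10 + 0.4·7 = -7.2; r = -12.4 − (-7.2) = -5.2
x=8: ŷ = -10 + 0.4·8 = -6.8; r = -3.2 − (-6.8) = 3.6
x=9: ŷ = -10 + 0.4·9 = -6.4; r = -6.6 − (-6.4) = -0.2
x=10: ŷ = -10 + 0.4·10 = -6; r = -6.2 − (-6) = -0.2
Largest |r| is 5.2 at x = 7, residual -5.2.

r = -5.2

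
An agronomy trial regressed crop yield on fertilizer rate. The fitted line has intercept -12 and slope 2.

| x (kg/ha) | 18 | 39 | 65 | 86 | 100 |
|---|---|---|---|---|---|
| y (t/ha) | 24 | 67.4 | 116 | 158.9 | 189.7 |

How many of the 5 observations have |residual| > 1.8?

1

x=18: ŷ = -12 + 2·18 = 24; r = 24 − 24 = 0
x=39: ŷ = -12 + 2·39 = 66; r = 67.4 − 66 = 1.4
x=65: ŷ = -12 + 2·65 = 118; r = 116 − 118 = -2
x=86: ŷ = -12 + 2·86 = 160; r = 158.9 − 160 = -1.1
x=100: ŷ = -12 + 2·100 = 188; r = 189.7 − 188 = 1.7
|r| > 1.8: x=65 (|r|=2) → 1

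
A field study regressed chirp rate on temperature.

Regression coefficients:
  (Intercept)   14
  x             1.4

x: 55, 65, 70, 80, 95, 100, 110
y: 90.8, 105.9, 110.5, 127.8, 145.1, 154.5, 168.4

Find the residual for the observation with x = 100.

r = 0.5

ŷ = 14 + 1.4·100 = 154
r = 154.5 − 154 = 0.5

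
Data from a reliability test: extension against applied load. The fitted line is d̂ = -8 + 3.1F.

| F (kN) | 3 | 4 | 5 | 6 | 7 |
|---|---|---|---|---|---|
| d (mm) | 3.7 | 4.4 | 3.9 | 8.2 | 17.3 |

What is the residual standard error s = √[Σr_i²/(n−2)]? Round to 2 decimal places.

F=3: d̂ = -8 + 3.1·3 = 1.3; r = 3.7 − 1.3 = 2.4
F=4: d̂ = -8 + 3.1·4 = 4.4; r = 4.4 − 4.4 = 0
F=5: d̂ = -8 + 3.1·5 = 7.5; r = 3.9 − 7.5 = -3.6
F=6: d̂ = -8 + 3.1·6 = 10.6; r = 8.2 − 10.6 = -2.4
F=7: d̂ = -8 + 3.1·7 = 13.7; r = 17.3 − 13.7 = 3.6
SSE = 5.76 + 0 + 12.96 + 5.76 + 12.96 = 37.44
s = √(37.44/3) = √12.48 ≈ 3.53

s = 3.53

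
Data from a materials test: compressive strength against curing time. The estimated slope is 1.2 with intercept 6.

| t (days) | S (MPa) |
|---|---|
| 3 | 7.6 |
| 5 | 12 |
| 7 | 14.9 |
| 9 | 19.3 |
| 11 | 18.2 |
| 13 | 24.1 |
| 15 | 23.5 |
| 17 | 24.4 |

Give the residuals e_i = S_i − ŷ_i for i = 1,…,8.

t=3: ŷ = 6 + 1.2·3 = 9.6; e = 7.6 − 9.6 = -2
t=5: ŷ = 6 + 1.2·5 = 12; e = 12 − 12 = 0
t=7: ŷ = 6 + 1.2·7 = 14.4; e = 14.9 − 14.4 = 0.5
t=9: ŷ = 6 + 1.2·9 = 16.8; e = 19.3 − 16.8 = 2.5
t=11: ŷ = 6 + 1.2·11 = 19.2; e = 18.2 − 19.2 = -1
t=13: ŷ = 6 + 1.2·13 = 21.6; e = 24.1 − 21.6 = 2.5
t=15: ŷ = 6 + 1.2·15 = 24; e = 23.5 − 24 = -0.5
t=17: ŷ = 6 + 1.2·17 = 26.4; e = 24.4 − 26.4 = -2

-2, 0, 0.5, 2.5, -1, 2.5, -0.5, -2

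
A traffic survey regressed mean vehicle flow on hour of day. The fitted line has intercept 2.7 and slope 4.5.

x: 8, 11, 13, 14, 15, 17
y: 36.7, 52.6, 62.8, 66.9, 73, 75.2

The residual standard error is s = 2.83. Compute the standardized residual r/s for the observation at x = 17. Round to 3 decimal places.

ŷ = 2.7 + 4.5·17 = 79.2
r = 75.2 − 79.2 = -4
r/s = -4 / 2.83 = -1.413

-1.413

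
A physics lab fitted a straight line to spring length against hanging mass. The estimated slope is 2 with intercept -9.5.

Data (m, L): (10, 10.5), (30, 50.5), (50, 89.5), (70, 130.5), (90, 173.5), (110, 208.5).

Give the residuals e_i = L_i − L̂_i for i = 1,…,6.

0, 0, -1, 0, 3, -2

m=10: L̂ = -9.5 + 2·10 = 10.5; e = 10.5 − 10.5 = 0
m=30: L̂ = -9.5 + 2·30 = 50.5; e = 50.5 − 50.5 = 0
m=50: L̂ = -9.5 + 2·50 = 90.5; e = 89.5 − 90.5 = -1
m=70: L̂ = -9.5 + 2·70 = 130.5; e = 130.5 − 130.5 = 0
m=90: L̂ = -9.5 + 2·90 = 170.5; e = 173.5 − 170.5 = 3
m=110: L̂ = -9.5 + 2·110 = 210.5; e = 208.5 − 210.5 = -2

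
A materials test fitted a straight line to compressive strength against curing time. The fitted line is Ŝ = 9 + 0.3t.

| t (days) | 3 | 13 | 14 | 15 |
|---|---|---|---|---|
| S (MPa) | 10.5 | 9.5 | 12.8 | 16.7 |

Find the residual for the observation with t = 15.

r = 3.2

Ŝ = 9 + 0.3·15 = 13.5
r = 16.7 − 13.5 = 3.2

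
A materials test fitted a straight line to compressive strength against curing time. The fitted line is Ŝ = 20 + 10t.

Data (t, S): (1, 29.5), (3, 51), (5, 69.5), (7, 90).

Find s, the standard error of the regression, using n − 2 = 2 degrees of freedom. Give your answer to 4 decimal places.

s = 0.8660

t=1: Ŝ = 20 + 10·1 = 30; r = 29.5 − 30 = -0.5
t=3: Ŝ = 20 + 10·3 = 50; r = 51 − 50 = 1
t=5: Ŝ = 20 + 10·5 = 70; r = 69.5 − 70 = -0.5
t=7: Ŝ = 20 + 10·7 = 90; r = 90 − 90 = 0
SSE = 0.25 + 1 + 0.25 + 0 = 1.5
s = √(1.5/2) = √0.75 ≈ 0.8660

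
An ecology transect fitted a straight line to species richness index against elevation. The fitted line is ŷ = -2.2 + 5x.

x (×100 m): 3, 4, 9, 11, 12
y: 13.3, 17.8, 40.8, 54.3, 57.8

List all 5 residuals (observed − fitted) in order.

x=3: ŷ = -2.2 + 5·3 = 12.8; e = 13.3 − 12.8 = 0.5
x=4: ŷ = -2.2 + 5·4 = 17.8; e = 17.8 − 17.8 = 0
x=9: ŷ = -2.2 + 5·9 = 42.8; e = 40.8 − 42.8 = -2
x=11: ŷ = -2.2 + 5·11 = 52.8; e = 54.3 − 52.8 = 1.5
x=12: ŷ = -2.2 + 5·12 = 57.8; e = 57.8 − 57.8 = 0

0.5, 0, -2, 1.5, 0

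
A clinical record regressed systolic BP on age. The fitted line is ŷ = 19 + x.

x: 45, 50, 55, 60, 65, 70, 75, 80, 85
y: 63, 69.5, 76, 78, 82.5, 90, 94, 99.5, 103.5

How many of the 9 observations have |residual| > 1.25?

x=45: ŷ = 19 + 45 = 64; e = 63 − 64 = -1
x=50: ŷ = 19 + 50 = 69; e = 69.5 − 69 = 0.5
x=55: ŷ = 19 + 55 = 74; e = 76 − 74 = 2
x=60: ŷ = 19 + 60 = 79; e = 78 − 79 = -1
x=65: ŷ = 19 + 65 = 84; e = 82.5 − 84 = -1.5
x=70: ŷ = 19 + 70 = 89; e = 90 − 89 = 1
x=75: ŷ = 19 + 75 = 94; e = 94 − 94 = 0
x=80: ŷ = 19 + 80 = 99; e = 99.5 − 99 = 0.5
x=85: ŷ = 19 + 85 = 104; e = 103.5 − 104 = -0.5
|e| > 1.25: x=55 (|e|=2), x=65 (|e|=1.5) → 2

2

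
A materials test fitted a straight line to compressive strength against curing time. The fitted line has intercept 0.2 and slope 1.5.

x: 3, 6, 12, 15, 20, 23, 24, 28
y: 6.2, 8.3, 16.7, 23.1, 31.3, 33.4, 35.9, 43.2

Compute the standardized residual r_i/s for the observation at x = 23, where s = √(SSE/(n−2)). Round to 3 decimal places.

-1.035

x=3: ŷ = 0.2 + 1.5·3 = 4.7; r = 6.2 − 4.7 = 1.5
x=6: ŷ = 0.2 + 1.5·6 = 9.2; r = 8.3 − 9.2 = -0.9
x=12: ŷ = 0.2 + 1.5·12 = 18.2; r = 16.7 − 18.2 = -1.5
x=15: ŷ = 0.2 + 1.5·15 = 22.7; r = 23.1 − 22.7 = 0.4
x=20: ŷ = 0.2 + 1.5·20 = 30.2; r = 31.3 − 30.2 = 1.1
x=23: ŷ = 0.2 + 1.5·23 = 34.7; r = 33.4 − 34.7 = -1.3
x=24: ŷ = 0.2 + 1.5·24 = 36.2; r = 35.9 − 36.2 = -0.3
x=28: ŷ = 0.2 + 1.5·28 = 42.2; r = 43.2 − 42.2 = 1
SSE = 2.25 + 0.81 + 2.25 + 0.16 + 1.21 + 1.69 + 0.09 + 1 = 9.46
s = √(9.46/6) = 1.25565
r/s = -1.3 / 1.25565 = -1.035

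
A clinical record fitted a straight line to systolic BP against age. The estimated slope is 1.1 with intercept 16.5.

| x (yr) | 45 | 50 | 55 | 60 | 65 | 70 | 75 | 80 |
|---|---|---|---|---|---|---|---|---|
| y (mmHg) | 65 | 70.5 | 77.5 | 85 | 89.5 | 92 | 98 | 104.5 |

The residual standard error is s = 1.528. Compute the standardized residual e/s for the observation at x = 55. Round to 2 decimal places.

ŷ = 16.5 + 1.1·55 = 77
e = 77.5 − 77 = 0.5
e/s = 0.5 / 1.528 = 0.33

0.33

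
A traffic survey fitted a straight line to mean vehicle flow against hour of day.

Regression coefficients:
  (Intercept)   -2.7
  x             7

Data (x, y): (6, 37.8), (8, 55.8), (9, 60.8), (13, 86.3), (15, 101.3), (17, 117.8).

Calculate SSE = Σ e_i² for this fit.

x=6: ŷ = -2.7 + 7·6 = 39.3; e = 37.8 − 39.3 = -1.5
x=8: ŷ = -2.7 + 7·8 = 53.3; e = 55.8 − 53.3 = 2.5
x=9: ŷ = -2.7 + 7·9 = 60.3; e = 60.8 − 60.3 = 0.5
x=13: ŷ = -2.7 + 7·13 = 88.3; e = 86.3 − 88.3 = -2
x=15: ŷ = -2.7 + 7·15 = 102.3; e = 101.3 − 102.3 = -1
x=17: ŷ = -2.7 + 7·17 = 116.3; e = 117.8 − 116.3 = 1.5
SSE = 2.25 + 6.25 + 0.25 + 4 + 1 + 2.25 = 16

SSE = 16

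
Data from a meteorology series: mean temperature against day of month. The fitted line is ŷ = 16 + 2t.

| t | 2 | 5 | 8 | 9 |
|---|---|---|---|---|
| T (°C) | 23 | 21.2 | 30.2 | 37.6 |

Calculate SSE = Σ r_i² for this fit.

SSE = 48.24

t=2: ŷ = 16 + 2·2 = 20; r = 23 − 20 = 3
t=5: ŷ = 16 + 2·5 = 26; r = 21.2 − 26 = -4.8
t=8: ŷ = 16 + 2·8 = 32; r = 30.2 − 32 = -1.8
t=9: ŷ = 16 + 2·9 = 34; r = 37.6 − 34 = 3.6
SSE = 9 + 23.04 + 3.24 + 12.96 = 48.24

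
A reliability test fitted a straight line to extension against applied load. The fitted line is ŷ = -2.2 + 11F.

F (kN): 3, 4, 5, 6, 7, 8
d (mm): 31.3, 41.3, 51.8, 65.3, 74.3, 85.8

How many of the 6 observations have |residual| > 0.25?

5

F=3: ŷ = -2.2 + 11·3 = 30.8; r = 31.3 − 30.8 = 0.5
F=4: ŷ = -2.2 + 11·4 = 41.8; r = 41.3 − 41.8 = -0.5
F=5: ŷ = -2.2 + 11·5 = 52.8; r = 51.8 − 52.8 = -1
F=6: ŷ = -2.2 + 11·6 = 63.8; r = 65.3 − 63.8 = 1.5
F=7: ŷ = -2.2 + 11·7 = 74.8; r = 74.3 − 74.8 = -0.5
F=8: ŷ = -2.2 + 11·8 = 85.8; r = 85.8 − 85.8 = 0
|r| > 0.25: F=3 (|r|=0.5), F=4 (|r|=0.5), F=5 (|r|=1), F=6 (|r|=1.5), F=7 (|r|=0.5) → 5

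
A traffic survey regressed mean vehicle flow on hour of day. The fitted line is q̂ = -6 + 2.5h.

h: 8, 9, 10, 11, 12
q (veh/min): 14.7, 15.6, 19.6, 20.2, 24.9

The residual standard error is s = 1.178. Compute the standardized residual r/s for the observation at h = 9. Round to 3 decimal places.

-0.764

q̂ = -6 + 2.5·9 = 16.5
r = 15.6 − 16.5 = -0.9
r/s = -0.9 / 1.178 = -0.764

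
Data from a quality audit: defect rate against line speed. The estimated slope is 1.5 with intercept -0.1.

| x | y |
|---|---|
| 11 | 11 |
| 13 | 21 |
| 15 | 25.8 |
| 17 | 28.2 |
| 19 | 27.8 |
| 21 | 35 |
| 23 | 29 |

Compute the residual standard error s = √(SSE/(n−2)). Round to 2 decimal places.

x=11: ŷ = -0.1 + 1.5·11 = 16.4; e = 11 − 16.4 = -5.4
x=13: ŷ = -0.1 + 1.5·13 = 19.4; e = 21 − 19.4 = 1.6
x=15: ŷ = -0.1 + 1.5·15 = 22.4; e = 25.8 − 22.4 = 3.4
x=17: ŷ = -0.1 + 1.5·17 = 25.4; e = 28.2 − 25.4 = 2.8
x=19: ŷ = -0.1 + 1.5·19 = 28.4; e = 27.8 − 28.4 = -0.6
x=21: ŷ = -0.1 + 1.5·21 = 31.4; e = 35 − 31.4 = 3.6
x=23: ŷ = -0.1 + 1.5·23 = 34.4; e = 29 − 34.4 = -5.4
SSE = 29.16 + 2.56 + 11.56 + 7.84 + 0.36 + 12.96 + 29.16 = 93.6
s = √(93.6/5) = √18.72 ≈ 4.33

s = 4.33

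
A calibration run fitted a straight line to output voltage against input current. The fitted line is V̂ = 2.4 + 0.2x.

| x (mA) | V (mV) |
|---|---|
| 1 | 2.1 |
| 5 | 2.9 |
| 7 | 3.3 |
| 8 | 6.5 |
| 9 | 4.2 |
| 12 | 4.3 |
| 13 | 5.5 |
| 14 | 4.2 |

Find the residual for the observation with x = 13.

e = 0.5

V̂ = 2.4 + 0.2·13 = 5
e = 5.5 − 5 = 0.5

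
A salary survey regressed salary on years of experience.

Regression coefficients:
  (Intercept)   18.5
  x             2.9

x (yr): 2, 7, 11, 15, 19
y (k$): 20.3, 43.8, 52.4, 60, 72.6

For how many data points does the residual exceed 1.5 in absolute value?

x=2: ŷ = 18.5 + 2.9·2 = 24.3; e = 20.3 − 24.3 = -4
x=7: ŷ = 18.5 + 2.9·7 = 38.8; e = 43.8 − 38.8 = 5
x=11: ŷ = 18.5 + 2.9·11 = 50.4; e = 52.4 − 50.4 = 2
x=15: ŷ = 18.5 + 2.9·15 = 62; e = 60 − 62 = -2
x=19: ŷ = 18.5 + 2.9·19 = 73.6; e = 72.6 − 73.6 = -1
|e| > 1.5: x=2 (|e|=4), x=7 (|e|=5), x=11 (|e|=2), x=15 (|e|=2) → 4

4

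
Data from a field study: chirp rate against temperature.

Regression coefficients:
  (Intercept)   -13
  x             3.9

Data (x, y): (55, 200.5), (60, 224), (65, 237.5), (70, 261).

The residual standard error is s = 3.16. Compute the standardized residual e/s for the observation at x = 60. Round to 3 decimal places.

0.949

ŷ = -13 + 3.9·60 = 221
e = 224 − 221 = 3
e/s = 3 / 3.16 = 0.949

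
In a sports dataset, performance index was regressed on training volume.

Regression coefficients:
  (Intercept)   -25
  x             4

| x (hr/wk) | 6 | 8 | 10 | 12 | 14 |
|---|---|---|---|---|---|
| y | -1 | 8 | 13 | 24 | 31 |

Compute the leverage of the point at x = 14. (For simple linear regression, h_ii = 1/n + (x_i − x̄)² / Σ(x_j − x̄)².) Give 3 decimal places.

x̄ = (6 + 8 + 10 + 12 + 14)/5 = 10
Σ(x − x̄)² = 16 + 4 + 0 + 4 + 16 = 40
h = 1/5 + (4)²/40 = 0.2 + 0.4 = 0.600

h = 0.600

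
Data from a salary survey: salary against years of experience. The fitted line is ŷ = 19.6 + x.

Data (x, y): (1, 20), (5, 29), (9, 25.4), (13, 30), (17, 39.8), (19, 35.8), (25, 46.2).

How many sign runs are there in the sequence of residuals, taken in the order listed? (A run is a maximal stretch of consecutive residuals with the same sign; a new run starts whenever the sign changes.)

6 runs

x=1: ŷ = 19.6 + 1 = 20.6; r = 20 − 20.6 = -0.6
x=5: ŷ = 19.6 + 5 = 24.6; r = 29 − 24.6 = 4.4
x=9: ŷ = 19.6 + 9 = 28.6; r = 25.4 − 28.6 = -3.2
x=13: ŷ = 19.6 + 13 = 32.6; r = 30 − 32.6 = -2.6
x=17: ŷ = 19.6 + 17 = 36.6; r = 39.8 − 36.6 = 3.2
x=19: ŷ = 19.6 + 19 = 38.6; r = 35.8 − 38.6 = -2.8
x=25: ŷ = 19.6 + 25 = 44.6; r = 46.2 − 44.6 = 1.6
Signs: − + − − + − +
Runs: −×1, +×1, −×2, +×1, −×1, +×1 → 6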